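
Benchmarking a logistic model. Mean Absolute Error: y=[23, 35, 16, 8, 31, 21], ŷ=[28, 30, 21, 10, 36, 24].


Absolute errors: |23-28|=5, |35-30|=5, |16-21|=5, |8-10|=2, |31-36|=5, |21-24|=3
Sum = 25
MAE = 25/6 = 25/6

25/6


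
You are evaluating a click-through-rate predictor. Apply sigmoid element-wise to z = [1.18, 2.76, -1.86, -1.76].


σ(1.18) = 1/(1+e^-1.18) = 0.7649
σ(2.76) = 1/(1+e^-2.76) = 0.9405
σ(-1.86) = 1/(1+e^1.86) = 0.1347
σ(-1.76) = 1/(1+e^1.76) = 0.1468
result = [0.7649, 0.9405, 0.1347, 0.1468]

[0.7649, 0.9405, 0.1347, 0.1468]


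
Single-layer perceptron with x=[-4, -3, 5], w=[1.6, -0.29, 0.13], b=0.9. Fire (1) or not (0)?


z = (-4)·(1.6) + (-3)·(-0.29) + (5)·(0.13) + 0.9
  = -3.98
step(z) = 0 (z<0)

0


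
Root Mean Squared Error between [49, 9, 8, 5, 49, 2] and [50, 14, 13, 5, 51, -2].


MSE = 71/6 = 11.8333
RMSE = √(71/6) = 3.44

3.44


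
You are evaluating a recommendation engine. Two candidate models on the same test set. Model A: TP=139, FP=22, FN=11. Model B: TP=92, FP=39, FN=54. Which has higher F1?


Model A: P=139/161=0.8634, R=139/150=0.9267, F1=2PR/(P+R)=2TP/(2TP+FP+FN)=278/311=0.8939
Model B: P=92/131=0.7023, R=92/146=0.6301, F1=2PR/(P+R)=2TP/(2TP+FP+FN)=184/277=0.6643
0.8939 > 0.6643 → Model A

Model A


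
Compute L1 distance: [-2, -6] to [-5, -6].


d = |-2+ 5| + |-6+ 6|
  = 3 + 0
  = 3

3


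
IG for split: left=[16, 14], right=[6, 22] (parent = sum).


Parent = [22, 36], H_parent = 0.9576
H_left = 0.9968 (n=30), H_right = 0.7496 (n=28)
H_children = (30/58)·0.9968 + (28/58)·0.7496 = 0.8775
IG = 0.9576 - 0.8775 = 0.0801

0.0801


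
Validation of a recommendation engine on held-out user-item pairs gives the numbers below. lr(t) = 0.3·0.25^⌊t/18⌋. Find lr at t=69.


n_drops = ⌊69/18⌋ = 3
lr = 0.3·0.25^3 = 0.3·0.015625 = 0.0046875

0.0046875


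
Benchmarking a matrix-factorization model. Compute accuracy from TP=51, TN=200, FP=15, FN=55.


Accuracy = (TP+TN)/(TP+TN+FP+FN)
= (51+200)/(321)
= 251/321 = 78.19%

78.19%


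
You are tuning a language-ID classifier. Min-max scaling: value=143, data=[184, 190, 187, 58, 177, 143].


min=58, max=190
(143-58)/(190-58) = 85/132 = 0.6439

0.6439


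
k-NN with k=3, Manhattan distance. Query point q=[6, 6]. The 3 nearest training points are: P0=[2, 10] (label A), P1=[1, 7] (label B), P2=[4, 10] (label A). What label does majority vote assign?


d(q,P0) = 8  (label A)
d(q,P1) = 6  (label B)
d(q,P2) = 6  (label A)
Votes: A=2, B=1
Majority → A

A


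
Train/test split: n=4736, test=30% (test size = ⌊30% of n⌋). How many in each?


Test = ⌊4736·30/100⌋ = 1420
Train = 4736 - 1420 = 3316

Train: 3316, Test: 1420


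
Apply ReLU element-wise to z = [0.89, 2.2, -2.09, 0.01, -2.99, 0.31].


ReLU(0.89) = max(0, 0.89) = 0.89
ReLU(2.2) = max(0, 2.2) = 2.2
ReLU(-2.09) = max(0, -2.09) = 0.0
ReLU(0.01) = max(0, 0.01) = 0.01
ReLU(-2.99) = max(0, -2.99) = 0.0
ReLU(0.31) = max(0, 0.31) = 0.31
result = [0.89, 2.2, 0.0, 0.01, 0.0, 0.31]

[0.89, 2.2, 0.0, 0.01, 0.0, 0.31]


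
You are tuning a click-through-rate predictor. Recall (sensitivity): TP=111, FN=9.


Recall = TP/(TP+FN)
= 111/(111+9)
= 111/120 = 92.5%

92.5%


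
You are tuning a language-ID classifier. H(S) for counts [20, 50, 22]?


Probabilities: [20/92, 50/92, 22/92] ≈ [0.2174, 0.5435, 0.2391]
H = -((20/92)·log₂(20/92) + (50/92)·log₂(50/92) + (22/92)·log₂(22/92))
  = 1.4503 bits

1.4503 bits


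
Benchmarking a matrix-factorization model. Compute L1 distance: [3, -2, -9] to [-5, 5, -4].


d = |3+ 5| + |-2-5| + |-9+ 4|
  = 8 + 7 + 5
  = 20

20


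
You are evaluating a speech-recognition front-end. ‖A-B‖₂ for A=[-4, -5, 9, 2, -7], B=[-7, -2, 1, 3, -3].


d = √((-4+ 7)² + (-5+ 2)² + (9-1)² + (2-3)² + (-7+ 3)²)
  = √(9 + 9 + 64 + 1 + 16)
  = √99 = 9.9499

9.9499


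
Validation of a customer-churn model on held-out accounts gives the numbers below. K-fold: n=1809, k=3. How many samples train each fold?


Fold size = 1809/3 = 603
Training per fold = 1809 - 603 = 1206

1206


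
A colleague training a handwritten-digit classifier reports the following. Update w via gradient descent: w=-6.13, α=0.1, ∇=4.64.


w_new = w - α·∇
= -6.13 - 0.1·4.64
= -6.13 - 0.464
= -6.594

-6.594


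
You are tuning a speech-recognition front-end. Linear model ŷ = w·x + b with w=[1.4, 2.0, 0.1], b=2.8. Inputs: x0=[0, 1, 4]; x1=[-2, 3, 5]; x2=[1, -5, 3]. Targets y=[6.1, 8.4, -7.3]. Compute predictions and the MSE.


ŷ0 = (1.4)·(0) + (2.0)·(1) + (0.1)·(4) + 2.8 = 5.2
ŷ1 = (1.4)·(-2) + (2.0)·(3) + (0.1)·(5) + 2.8 = 6.5
ŷ2 = (1.4)·(1) + (2.0)·(-5) + (0.1)·(3) + 2.8 = -5.5
errors² = [0.81, 3.61, 3.24]
MSE = 7.6600/3 = 2.5533

2.5533


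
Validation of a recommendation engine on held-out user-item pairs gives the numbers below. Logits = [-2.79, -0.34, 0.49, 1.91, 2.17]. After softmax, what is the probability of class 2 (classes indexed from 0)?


Exponentials: e^-2.79=0.0614, e^-0.34=0.7118, e^0.49=1.6323, e^1.91=6.7531, e^2.17=8.7583
Sum = 17.9169
Softmax = [0.0034, 0.0397, 0.0911, 0.3769, 0.4888]
p[2] = 1.6323/17.9169 = 0.0911

0.0911


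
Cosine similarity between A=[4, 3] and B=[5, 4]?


A·B = 4·5 + 3·4 = 32
‖A‖ = √25 = 5, ‖B‖ = √41 = 6.4031
cos = 32/(√25·√41) = 32/√1025 = 0.9995

0.9995


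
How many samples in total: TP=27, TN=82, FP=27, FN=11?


Total = TP + TN + FP + FN
= 27 + 82 + 27 + 11
= 147
(Predicted positive: 54, predicted negative: 93)

147


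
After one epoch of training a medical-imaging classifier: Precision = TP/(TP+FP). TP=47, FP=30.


Precision = TP/(TP+FP)
= 47/(47+30)
= 47/77 = 61.04%

61.04%


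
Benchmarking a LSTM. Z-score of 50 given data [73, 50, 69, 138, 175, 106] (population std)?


μ = 101.8333, σ = 43.349
z = (50 - 101.8333)/43.349 = -1.1957

-1.1957


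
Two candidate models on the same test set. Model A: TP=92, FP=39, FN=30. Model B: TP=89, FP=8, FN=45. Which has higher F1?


Model A: P=92/131=0.7023, R=92/122=0.7541, F1=2PR/(P+R)=2TP/(2TP+FP+FN)=184/253=0.7273
Model B: P=89/97=0.9175, R=89/134=0.6642, F1=2PR/(P+R)=2TP/(2TP+FP+FN)=178/231=0.7706
0.7273 < 0.7706 → Model B

Model B


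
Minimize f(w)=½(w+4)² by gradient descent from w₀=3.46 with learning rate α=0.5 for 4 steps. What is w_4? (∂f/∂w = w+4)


step 1: grad = 3.46+4 = 7.46; w = 3.46 - 0.5·(7.46) = -0.27
step 2: grad = -0.27+4 = 3.73; w = -0.27 - 0.5·(3.73) = -2.135
step 3: grad = -2.135+4 = 1.865; w = -2.135 - 0.5·(1.865) = -3.0675
step 4: grad = -3.0675+4 = 0.9325; w = -3.0675 - 0.5·(0.9325) = -3.53375

-3.53375


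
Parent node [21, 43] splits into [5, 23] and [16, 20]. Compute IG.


Parent = [21, 43], H_parent = 0.913
H_left = 0.6769 (n=28), H_right = 0.9911 (n=36)
H_children = (28/64)·0.6769 + (36/64)·0.9911 = 0.8536
IG = 0.913 - 0.8536 = 0.0594

0.0594


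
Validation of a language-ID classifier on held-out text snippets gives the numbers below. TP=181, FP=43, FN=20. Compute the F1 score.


Precision = 181/224 = 0.808
Recall = 181/201 = 0.9005
F1 = 2·P·R/(P+R) = 2·TP/(2·TP+FP+FN) = 362/(362+43+20) = 362/425 = 0.8518

0.8518


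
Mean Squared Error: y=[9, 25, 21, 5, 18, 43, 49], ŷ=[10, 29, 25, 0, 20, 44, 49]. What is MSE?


Squared errors: (9-10)²=1, (25-29)²=16, (21-25)²=16, (5-0)²=25, (18-20)²=4, (43-44)²=1, (49-49)²=0
Sum = 63
MSE = 63/7 = 9

9


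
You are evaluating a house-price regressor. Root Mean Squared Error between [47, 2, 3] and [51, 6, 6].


MSE = 41/3 = 13.6667
RMSE = √(41/3) = 3.6968

3.6968


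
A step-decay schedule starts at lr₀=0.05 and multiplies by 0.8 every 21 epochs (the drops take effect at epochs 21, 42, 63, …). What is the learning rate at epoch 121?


n_drops = ⌊121/21⌋ = 5
lr = 0.05·0.8^5 = 0.05·0.32768 = 0.016384

0.016384


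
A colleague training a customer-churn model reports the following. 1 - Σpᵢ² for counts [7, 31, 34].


Probabilities: [7/72, 31/72, 34/72] ≈ [0.0972, 0.4306, 0.4722]
Σpᵢ² = (49 + 961 + 1156)/72² = 2166/5184
Gini = 1 - Σpᵢ² = 1 - 2166/5184 = 0.5822

0.5822


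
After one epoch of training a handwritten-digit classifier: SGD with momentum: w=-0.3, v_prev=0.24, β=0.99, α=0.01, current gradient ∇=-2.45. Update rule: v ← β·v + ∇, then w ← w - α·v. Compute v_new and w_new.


v_new = 0.99·0.24 - 2.45 = 0.2376 - 2.45 = -2.2124
w_new = -0.3 - 0.01·-2.2124 = -0.3 + 0.022124 = -0.277876

v_new=-2.2124, w_new=-0.277876


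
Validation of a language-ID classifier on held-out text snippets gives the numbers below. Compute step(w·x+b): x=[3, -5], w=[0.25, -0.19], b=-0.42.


z = (3)·(0.25) + (-5)·(-0.19) - 0.42
  = 1.28
step(z) = 1 (z≥0)

1


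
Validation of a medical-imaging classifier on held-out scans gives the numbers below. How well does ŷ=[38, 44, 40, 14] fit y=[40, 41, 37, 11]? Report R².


ȳ = 32.25
SS_res = Σ(y-ŷ)² = 31
SS_tot = Σ(y-ȳ)² = 610.75
R² = 1 - SS_res/SS_tot = 1 - 0.0508 = 0.9492

0.9492


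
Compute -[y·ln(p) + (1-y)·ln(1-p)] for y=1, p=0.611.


BCE = -[y·ln(p) + (1-y)·ln(1-p)]
= -1·ln(0.611) - 0
= -ln(0.611) = 0.4927

0.4927


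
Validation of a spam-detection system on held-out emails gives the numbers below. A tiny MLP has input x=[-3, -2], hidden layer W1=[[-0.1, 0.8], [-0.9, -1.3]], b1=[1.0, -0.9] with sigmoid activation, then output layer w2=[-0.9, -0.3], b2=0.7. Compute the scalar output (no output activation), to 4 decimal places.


z1[0] = (-0.1)·(-3) + (0.8)·(-2) + 1.0 = -0.3
z1[1] = (-0.9)·(-3) + (-1.3)·(-2) - 0.9 = 4.4
h = sigmoid(z1) = [0.4256, 0.9879]
output = (-0.9)·(0.4256) + (-0.3)·(0.9879) + 0.7 = 0.0206

0.0206


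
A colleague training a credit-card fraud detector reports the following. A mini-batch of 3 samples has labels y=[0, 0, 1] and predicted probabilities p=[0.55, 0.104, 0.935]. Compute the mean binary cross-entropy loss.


L[0] = -ln(1-0.55) = -ln(0.45) = 0.7985
L[1] = -ln(1-0.104) = -ln(0.896) = 0.1098
L[2] = -ln(0.935) = 0.0672
mean = (0.7985 + 0.1098 + 0.0672)/3 = 0.3252

0.3252


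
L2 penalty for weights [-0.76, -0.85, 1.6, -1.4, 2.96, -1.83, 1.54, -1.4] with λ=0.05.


‖w‖₂² = (-0.76)² + (-0.85)² + (1.6)² + (-1.4)² + (2.96)² + (-1.83)² + (1.54)² + (-1.4)²
     = 0.5776 + 0.7225 + 2.56 + 1.96 + 8.7616 + 3.3489 + 2.3716 + 1.96
     = 22.2622
λ·‖w‖₂² = 0.05·22.2622 = 1.11311

1.11311


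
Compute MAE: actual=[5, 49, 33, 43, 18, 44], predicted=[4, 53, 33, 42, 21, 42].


Absolute errors: |5-4|=1, |49-53|=4, |33-33|=0, |43-42|=1, |18-21|=3, |44-42|=2
Sum = 11
MAE = 11/6 = 11/6

11/6


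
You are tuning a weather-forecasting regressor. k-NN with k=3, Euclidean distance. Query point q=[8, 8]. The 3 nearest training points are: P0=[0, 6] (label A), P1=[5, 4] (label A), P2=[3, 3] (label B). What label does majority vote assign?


d(q,P0) = 8.2462  (label A)
d(q,P1) = 5.0  (label A)
d(q,P2) = 7.0711  (label B)
Votes: A=2, B=1
Majority → A

A


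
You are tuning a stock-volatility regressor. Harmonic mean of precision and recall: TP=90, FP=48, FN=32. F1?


Precision = 90/138 = 0.6522
Recall = 90/122 = 0.7377
F1 = 2·P·R/(P+R) = 2·TP/(2·TP+FP+FN) = 180/(180+48+32) = 180/260 = 0.6923

0.6923


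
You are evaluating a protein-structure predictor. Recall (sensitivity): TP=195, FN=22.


Recall = TP/(TP+FN)
= 195/(195+22)
= 195/217 = 89.86%

89.86%


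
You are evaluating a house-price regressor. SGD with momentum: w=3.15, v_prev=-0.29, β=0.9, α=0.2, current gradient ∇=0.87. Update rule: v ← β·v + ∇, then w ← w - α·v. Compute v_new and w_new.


v_new = 0.9·-0.29 + 0.87 = -0.261 + 0.87 = 0.609
w_new = 3.15 - 0.2·0.609 = 3.15 - 0.1218 = 3.0282

v_new=0.609, w_new=3.0282


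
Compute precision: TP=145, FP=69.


Precision = TP/(TP+FP)
= 145/(145+69)
= 145/214 = 67.76%

67.76%


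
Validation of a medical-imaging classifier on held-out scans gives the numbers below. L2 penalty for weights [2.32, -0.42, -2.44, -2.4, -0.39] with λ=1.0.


‖w‖₂² = (2.32)² + (-0.42)² + (-2.44)² + (-2.4)² + (-0.39)²
     = 5.3824 + 0.1764 + 5.9536 + 5.76 + 0.1521
     = 17.4245
λ·‖w‖₂² = 1.0·17.4245 = 17.4245

17.4245


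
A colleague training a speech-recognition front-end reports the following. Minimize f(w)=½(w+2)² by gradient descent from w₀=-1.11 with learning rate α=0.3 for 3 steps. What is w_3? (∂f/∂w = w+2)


step 1: grad = -1.11+2 = 0.89; w = -1.11 - 0.3·(0.89) = -1.377
step 2: grad = -1.377+2 = 0.623; w = -1.377 - 0.3·(0.623) = -1.5639
step 3: grad = -1.5639+2 = 0.4361; w = -1.5639 - 0.3·(0.4361) = -1.69473

-1.69473


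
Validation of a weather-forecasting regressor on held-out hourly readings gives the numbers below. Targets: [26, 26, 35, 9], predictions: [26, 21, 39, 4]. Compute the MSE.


Squared errors: (26-26)²=0, (26-21)²=25, (35-39)²=16, (9-4)²=25
Sum = 66
MSE = 66/4 = 33/2

33/2


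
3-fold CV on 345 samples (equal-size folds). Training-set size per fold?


Fold size = 345/3 = 115
Training per fold = 345 - 115 = 230

230


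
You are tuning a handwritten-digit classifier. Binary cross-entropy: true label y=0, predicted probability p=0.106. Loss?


BCE = -[y·ln(p) + (1-y)·ln(1-p)]
= -0 - 1·ln(1-0.106)
= -ln(0.894) = 0.112

0.112


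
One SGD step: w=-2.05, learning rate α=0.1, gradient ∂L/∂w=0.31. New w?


w_new = w - α·∇
= -2.05 - 0.1·0.31
= -2.05 - 0.031
= -2.081

-2.081


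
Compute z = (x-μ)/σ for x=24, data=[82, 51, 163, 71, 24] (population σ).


μ = 78.2, σ = 46.7649
z = (24 - 78.2)/46.7649 = -1.159

-1.159


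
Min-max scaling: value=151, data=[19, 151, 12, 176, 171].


min=12, max=176
(151-12)/(176-12) = 139/164 = 0.8476

0.8476


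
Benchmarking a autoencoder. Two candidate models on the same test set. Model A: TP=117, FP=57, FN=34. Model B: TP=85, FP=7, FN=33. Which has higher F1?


Model A: P=117/174=0.6724, R=117/151=0.7748, F1=2PR/(P+R)=2TP/(2TP+FP+FN)=234/325=0.72
Model B: P=85/92=0.9239, R=85/118=0.7203, F1=2PR/(P+R)=2TP/(2TP+FP+FN)=170/210=0.8095
0.72 < 0.8095 → Model B

Model B


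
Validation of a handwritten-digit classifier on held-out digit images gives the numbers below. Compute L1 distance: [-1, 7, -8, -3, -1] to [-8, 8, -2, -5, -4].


d = |-1+ 8| + |7-8| + |-8+ 2| + |-3+ 5| + |-1+ 4|
  = 7 + 1 + 6 + 2 + 3
  = 19

19


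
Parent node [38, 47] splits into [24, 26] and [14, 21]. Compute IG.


Parent = [38, 47], H_parent = 0.9919
H_left = 0.9988 (n=50), H_right = 0.971 (n=35)
H_children = (50/85)·0.9988 + (35/85)·0.971 = 0.9874
IG = 0.9919 - 0.9874 = 0.0045

0.0045


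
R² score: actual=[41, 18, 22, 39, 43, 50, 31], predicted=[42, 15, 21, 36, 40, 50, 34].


ȳ = 34.8571
SS_res = Σ(y-ŷ)² = 38
SS_tot = Σ(y-ȳ)² = 814.86
R² = 1 - SS_res/SS_tot = 1 - 0.0466 = 0.9534

0.9534


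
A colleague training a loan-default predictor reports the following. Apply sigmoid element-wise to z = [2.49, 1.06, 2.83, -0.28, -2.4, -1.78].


σ(2.49) = 1/(1+e^-2.49) = 0.9234
σ(1.06) = 1/(1+e^-1.06) = 0.7427
σ(2.83) = 1/(1+e^-2.83) = 0.9443
σ(-0.28) = 1/(1+e^0.28) = 0.4305
σ(-2.4) = 1/(1+e^2.4) = 0.0832
σ(-1.78) = 1/(1+e^1.78) = 0.1443
result = [0.9234, 0.7427, 0.9443, 0.4305, 0.0832, 0.1443]

[0.9234, 0.7427, 0.9443, 0.4305, 0.0832, 0.1443]


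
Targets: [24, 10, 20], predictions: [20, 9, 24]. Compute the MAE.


Absolute errors: |24-20|=4, |10-9|=1, |20-24|=4
Sum = 9
MAE = 9/3 = 3

3


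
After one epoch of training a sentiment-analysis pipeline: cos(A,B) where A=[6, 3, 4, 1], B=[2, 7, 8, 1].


A·B = 6·2 + 3·7 + 4·8 + 1·1 = 66
‖A‖ = √62 = 7.874, ‖B‖ = √118 = 10.8628
cos = 66/(√62·√118) = 66/√7316 = 0.7716

0.7716


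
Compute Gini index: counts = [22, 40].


Probabilities: [22/62, 40/62] ≈ [0.3548, 0.6452]
Σpᵢ² = (484 + 1600)/62² = 2084/3844
Gini = 1 - Σpᵢ² = 1 - 2084/3844 = 0.4579

0.4579


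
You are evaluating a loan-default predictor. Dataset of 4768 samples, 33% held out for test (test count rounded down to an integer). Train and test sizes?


Test = ⌊4768·33/100⌋ = 1573
Train = 4768 - 1573 = 3195

Train: 3195, Test: 1573


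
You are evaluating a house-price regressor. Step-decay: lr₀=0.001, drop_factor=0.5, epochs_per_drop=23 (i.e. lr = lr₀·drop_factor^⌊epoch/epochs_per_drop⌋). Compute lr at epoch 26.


n_drops = ⌊26/23⌋ = 1
lr = 0.001·0.5^1 = 0.001·0.5 = 0.0005

0.0005


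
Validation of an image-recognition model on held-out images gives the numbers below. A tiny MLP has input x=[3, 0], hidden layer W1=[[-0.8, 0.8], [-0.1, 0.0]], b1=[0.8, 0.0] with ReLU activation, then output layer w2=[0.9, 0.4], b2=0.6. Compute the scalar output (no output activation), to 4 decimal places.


z1[0] = (-0.8)·(3) + (0.8)·(0) + 0.8 = -1.6
z1[1] = (-0.1)·(3) + (0.0)·(0) + 0.0 = -0.3
h = ReLU(z1) = [0.0, 0.0]
output = (0.9)·(0.0) + (0.4)·(0.0) + 0.6 = 0.6

0.6


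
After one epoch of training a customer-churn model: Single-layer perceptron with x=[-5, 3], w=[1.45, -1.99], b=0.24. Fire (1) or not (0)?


z = (-5)·(1.45) + (3)·(-1.99) + 0.24
  = -12.98
step(z) = 0 (z<0)

0


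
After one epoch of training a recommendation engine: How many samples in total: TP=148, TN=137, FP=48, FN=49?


Total = TP + TN + FP + FN
= 148 + 137 + 48 + 49
= 382
(Predicted positive: 196, predicted negative: 186)

382


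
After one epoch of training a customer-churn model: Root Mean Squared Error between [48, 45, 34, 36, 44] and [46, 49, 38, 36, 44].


MSE = 36/5 = 7.2
RMSE = √(36/5) = 2.6833

2.6833


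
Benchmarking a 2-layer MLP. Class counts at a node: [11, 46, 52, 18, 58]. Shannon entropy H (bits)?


Probabilities: [11/185, 46/185, 52/185, 18/185, 58/185] ≈ [0.0595, 0.2486, 0.2811, 0.0973, 0.3135]
H = -((11/185)·log₂(11/185) + (46/185)·log₂(46/185) + (52/185)·log₂(52/185) + (18/185)·log₂(18/185) + (58/185)·log₂(58/185))
  = 2.1077 bits

2.1077 bits


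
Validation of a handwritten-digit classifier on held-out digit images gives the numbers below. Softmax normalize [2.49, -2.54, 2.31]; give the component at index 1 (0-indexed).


Exponentials: e^2.49=12.0613, e^-2.54=0.0789, e^2.31=10.0744
Sum = 22.2146
Softmax = [0.5429, 0.0036, 0.4535]
p[1] = 0.0789/22.2146 = 0.0036

0.0036


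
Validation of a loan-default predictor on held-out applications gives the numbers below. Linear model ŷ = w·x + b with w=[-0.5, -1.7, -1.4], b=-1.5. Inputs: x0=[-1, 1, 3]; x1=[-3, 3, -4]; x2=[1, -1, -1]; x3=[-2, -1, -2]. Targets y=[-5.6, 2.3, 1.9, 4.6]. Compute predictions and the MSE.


ŷ0 = (-0.5)·(-1) + (-1.7)·(1) + (-1.4)·(3) - 1.5 = -6.9
ŷ1 = (-0.5)·(-3) + (-1.7)·(3) + (-1.4)·(-4) - 1.5 = 0.5
ŷ2 = (-0.5)·(1) + (-1.7)·(-1) + (-1.4)·(-1) - 1.5 = 1.1
ŷ3 = (-0.5)·(-2) + (-1.7)·(-1) + (-1.4)·(-2) - 1.5 = 4.0
errors² = [1.69, 3.24, 0.64, 0.36]
MSE = 5.9300/4 = 1.4825

1.4825


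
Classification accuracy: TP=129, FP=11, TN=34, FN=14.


Accuracy = (TP+TN)/(TP+TN+FP+FN)
= (129+34)/(188)
= 163/188 = 86.7%

86.7%


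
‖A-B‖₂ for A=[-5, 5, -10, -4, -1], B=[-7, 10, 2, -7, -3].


d = √((-5+ 7)² + (5-10)² + (-10-2)² + (-4+ 7)² + (-1+ 3)²)
  = √(4 + 25 + 144 + 9 + 4)
  = √186 = 13.6382

13.6382


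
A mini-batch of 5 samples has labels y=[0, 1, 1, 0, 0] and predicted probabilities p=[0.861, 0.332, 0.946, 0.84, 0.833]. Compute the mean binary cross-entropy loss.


L[0] = -ln(1-0.861) = -ln(0.139) = 1.9733
L[1] = -ln(0.332) = 1.1026
L[2] = -ln(0.946) = 0.0555
L[3] = -ln(1-0.84) = -ln(0.16) = 1.8326
L[4] = -ln(1-0.833) = -ln(0.167) = 1.7898
mean = (1.9733 + 1.1026 + 0.0555 + 1.8326 + 1.7898)/5 = 1.3508

1.3508


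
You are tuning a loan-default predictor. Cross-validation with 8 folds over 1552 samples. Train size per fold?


Fold size = 1552/8 = 194
Training per fold = 1552 - 194 = 1358

1358


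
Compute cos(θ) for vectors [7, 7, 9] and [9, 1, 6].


A·B = 7·9 + 7·1 + 9·6 = 124
‖A‖ = √179 = 13.3791, ‖B‖ = √118 = 10.8628
cos = 124/(√179·√118) = 124/√21122 = 0.8532

0.8532


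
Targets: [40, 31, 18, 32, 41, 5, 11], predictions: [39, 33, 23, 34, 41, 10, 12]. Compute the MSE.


Squared errors: (40-39)²=1, (31-33)²=4, (18-23)²=25, (32-34)²=4, (41-41)²=0, (5-10)²=25, (11-12)²=1
Sum = 60
MSE = 60/7 = 60/7

60/7


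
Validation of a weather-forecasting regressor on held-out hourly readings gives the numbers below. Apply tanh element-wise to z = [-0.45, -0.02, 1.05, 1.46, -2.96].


tanh(-0.45) = -0.4219
tanh(-0.02) = -0.02
tanh(1.05) = 0.7818
tanh(1.46) = 0.8977
tanh(-2.96) = -0.9946
result = [-0.4219, -0.02, 0.7818, 0.8977, -0.9946]

[-0.4219, -0.02, 0.7818, 0.8977, -0.9946]


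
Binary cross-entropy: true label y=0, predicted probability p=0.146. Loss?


BCE = -[y·ln(p) + (1-y)·ln(1-p)]
= -0 - 1·ln(1-0.146)
= -ln(0.854) = 0.1578

0.1578


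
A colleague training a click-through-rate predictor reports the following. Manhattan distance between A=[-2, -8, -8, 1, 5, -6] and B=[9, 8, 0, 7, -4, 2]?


d = |-2-9| + |-8-8| + |-8-0| + |1-7| + |5+ 4| + |-6-2|
  = 11 + 16 + 8 + 6 + 9 + 8
  = 58

58


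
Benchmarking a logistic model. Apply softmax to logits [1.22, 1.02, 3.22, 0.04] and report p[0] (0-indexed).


Exponentials: e^1.22=3.3872, e^1.02=2.7732, e^3.22=25.0281, e^0.04=1.0408
Sum = 32.2293
Softmax = [0.1051, 0.086, 0.7766, 0.0323]
p[0] = 3.3872/32.2293 = 0.1051

0.1051


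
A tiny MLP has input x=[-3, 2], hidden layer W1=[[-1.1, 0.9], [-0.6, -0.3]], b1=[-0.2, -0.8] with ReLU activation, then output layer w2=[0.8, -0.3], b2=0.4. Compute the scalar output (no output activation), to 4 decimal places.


z1[0] = (-1.1)·(-3) + (0.9)·(2) - 0.2 = 4.9
z1[1] = (-0.6)·(-3) + (-0.3)·(2) - 0.8 = 0.4
h = ReLU(z1) = [4.9, 0.4]
output = (0.8)·(4.9) + (-0.3)·(0.4) + 0.4 = 4.2

4.2


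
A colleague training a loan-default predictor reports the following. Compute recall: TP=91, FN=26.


Recall = TP/(TP+FN)
= 91/(91+26)
= 91/117 = 77.78%

77.78%


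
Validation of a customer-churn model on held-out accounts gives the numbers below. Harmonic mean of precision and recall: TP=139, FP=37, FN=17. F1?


Precision = 139/176 = 0.7898
Recall = 139/156 = 0.891
F1 = 2·P·R/(P+R) = 2·TP/(2·TP+FP+FN) = 278/(278+37+17) = 278/332 = 0.8373

0.8373


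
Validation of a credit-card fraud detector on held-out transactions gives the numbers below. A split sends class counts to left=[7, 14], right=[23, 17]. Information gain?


Parent = [30, 31], H_parent = 0.9998
H_left = 0.9183 (n=21), H_right = 0.9837 (n=40)
H_children = (21/61)·0.9183 + (40/61)·0.9837 = 0.9612
IG = 0.9998 - 0.9612 = 0.0386

0.0386


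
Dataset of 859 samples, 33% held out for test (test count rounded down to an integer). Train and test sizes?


Test = ⌊859·33/100⌋ = 283
Train = 859 - 283 = 576

Train: 576, Test: 283


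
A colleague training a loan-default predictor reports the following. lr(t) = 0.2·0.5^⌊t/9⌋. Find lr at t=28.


n_drops = ⌊28/9⌋ = 3
lr = 0.2·0.5^3 = 0.2·0.125 = 0.025

0.025


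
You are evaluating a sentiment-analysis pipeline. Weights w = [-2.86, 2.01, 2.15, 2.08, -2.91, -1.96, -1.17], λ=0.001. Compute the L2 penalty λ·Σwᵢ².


‖w‖₂² = (-2.86)² + (2.01)² + (2.15)² + (2.08)² + (-2.91)² + (-1.96)² + (-1.17)²
     = 8.1796 + 4.0401 + 4.6225 + 4.3264 + 8.4681 + 3.8416 + 1.3689
     = 34.8472
λ·‖w‖₂² = 0.001·34.8472 = 0.034847

0.034847


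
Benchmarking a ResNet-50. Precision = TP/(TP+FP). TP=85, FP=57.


Precision = TP/(TP+FP)
= 85/(85+57)
= 85/142 = 59.86%

59.86%


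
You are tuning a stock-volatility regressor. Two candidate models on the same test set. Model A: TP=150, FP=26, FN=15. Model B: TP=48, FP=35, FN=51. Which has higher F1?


Model A: P=150/176=0.8523, R=150/165=0.9091, F1=2PR/(P+R)=2TP/(2TP+FP+FN)=300/341=0.8798
Model B: P=48/83=0.5783, R=48/99=0.4848, F1=2PR/(P+R)=2TP/(2TP+FP+FN)=96/182=0.5275
0.8798 > 0.5275 → Model A

Model A


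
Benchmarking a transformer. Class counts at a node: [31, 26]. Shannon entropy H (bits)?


Probabilities: [31/57, 26/57] ≈ [0.5439, 0.4561]
H = -((31/57)·log₂(31/57) + (26/57)·log₂(26/57))
  = 0.9944 bits

0.9944 bits


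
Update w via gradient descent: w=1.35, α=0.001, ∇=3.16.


w_new = w - α·∇
= 1.35 - 0.001·3.16
= 1.35 - 0.00316
= 1.34684

1.34684


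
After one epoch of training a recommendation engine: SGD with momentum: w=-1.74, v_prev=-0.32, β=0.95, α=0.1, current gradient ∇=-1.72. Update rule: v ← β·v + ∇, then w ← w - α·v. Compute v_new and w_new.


v_new = 0.95·-0.32 - 1.72 = -0.304 - 1.72 = -2.024
w_new = -1.74 - 0.1·-2.024 = -1.74 + 0.2024 = -1.5376

v_new=-2.024, w_new=-1.5376


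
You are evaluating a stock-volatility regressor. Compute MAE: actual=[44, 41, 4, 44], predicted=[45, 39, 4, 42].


Absolute errors: |44-45|=1, |41-39|=2, |4-4|=0, |44-42|=2
Sum = 5
MAE = 5/4 = 5/4

5/4


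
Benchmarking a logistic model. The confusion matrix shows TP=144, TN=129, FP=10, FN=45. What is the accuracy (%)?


Accuracy = (TP+TN)/(TP+TN+FP+FN)
= (144+129)/(328)
= 273/328 = 83.23%

83.23%


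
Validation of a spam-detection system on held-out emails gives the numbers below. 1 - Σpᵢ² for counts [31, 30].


Probabilities: [31/61, 30/61] ≈ [0.5082, 0.4918]
Σpᵢ² = (961 + 900)/61² = 1861/3721
Gini = 1 - Σpᵢ² = 1 - 1861/3721 = 0.4999

0.4999


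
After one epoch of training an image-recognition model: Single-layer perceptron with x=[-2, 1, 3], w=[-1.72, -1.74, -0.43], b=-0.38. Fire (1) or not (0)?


z = (-2)·(-1.72) + (1)·(-1.74) + (3)·(-0.43) - 0.38
  = 0.03
step(z) = 1 (z≥0)

1


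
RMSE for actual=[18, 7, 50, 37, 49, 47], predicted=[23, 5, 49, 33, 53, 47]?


MSE = 62/6 = 10.3333
RMSE = √(62/6) = 3.2146

3.2146


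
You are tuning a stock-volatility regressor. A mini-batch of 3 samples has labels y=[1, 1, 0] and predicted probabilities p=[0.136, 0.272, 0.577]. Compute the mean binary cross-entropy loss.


L[0] = -ln(0.136) = 1.9951
L[1] = -ln(0.272) = 1.302
L[2] = -ln(1-0.577) = -ln(0.423) = 0.8604
mean = (1.9951 + 1.302 + 0.8604)/3 = 1.3858

1.3858


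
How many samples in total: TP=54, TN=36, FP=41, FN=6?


Total = TP + TN + FP + FN
= 54 + 36 + 41 + 6
= 137
(Predicted positive: 95, predicted negative: 42)

137


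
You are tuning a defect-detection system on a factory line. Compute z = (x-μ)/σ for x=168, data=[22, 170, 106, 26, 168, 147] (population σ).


μ = 106.5, σ = 62.0155
z = (168 - 106.5)/62.0155 = 0.9917

0.9917


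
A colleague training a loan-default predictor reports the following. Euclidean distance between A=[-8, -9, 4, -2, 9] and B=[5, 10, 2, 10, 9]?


d = √((-8-5)² + (-9-10)² + (4-2)² + (-2-10)² + (9-9)²)
  = √(169 + 361 + 4 + 144 + 0)
  = √678 = 26.0384

26.0384


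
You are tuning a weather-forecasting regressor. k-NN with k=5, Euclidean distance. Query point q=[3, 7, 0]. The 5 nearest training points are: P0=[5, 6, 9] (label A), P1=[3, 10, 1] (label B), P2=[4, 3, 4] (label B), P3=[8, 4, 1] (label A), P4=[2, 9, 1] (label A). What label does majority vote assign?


d(q,P0) = 9.2736  (label A)
d(q,P1) = 3.1623  (label B)
d(q,P2) = 5.7446  (label B)
d(q,P3) = 5.9161  (label A)
d(q,P4) = 2.4495  (label A)
Votes: A=3, B=2
Majority → A

A


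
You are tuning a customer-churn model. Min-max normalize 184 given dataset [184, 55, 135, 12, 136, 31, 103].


min=12, max=184
(184-12)/(184-12) = 172/172 = 1.0

1.0


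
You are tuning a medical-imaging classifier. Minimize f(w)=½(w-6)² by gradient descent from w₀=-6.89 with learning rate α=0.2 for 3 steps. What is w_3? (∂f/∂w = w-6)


step 1: grad = -6.89-6 = -12.89; w = -6.89 - 0.2·(-12.89) = -4.312
step 2: grad = -4.312-6 = -10.312; w = -4.312 - 0.2·(-10.312) = -2.2496
step 3: grad = -2.2496-6 = -8.2496; w = -2.2496 - 0.2·(-8.2496) = -0.59968

-0.59968


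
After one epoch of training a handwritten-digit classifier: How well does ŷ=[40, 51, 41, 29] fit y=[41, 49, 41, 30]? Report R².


ȳ = 40.25
SS_res = Σ(y-ŷ)² = 6
SS_tot = Σ(y-ȳ)² = 182.75
R² = 1 - SS_res/SS_tot = 1 - 0.0328 = 0.9672

0.9672


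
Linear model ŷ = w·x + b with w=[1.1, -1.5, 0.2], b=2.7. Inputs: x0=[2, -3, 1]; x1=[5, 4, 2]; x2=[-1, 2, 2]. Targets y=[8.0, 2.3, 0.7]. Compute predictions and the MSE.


ŷ0 = (1.1)·(2) + (-1.5)·(-3) + (0.2)·(1) + 2.7 = 9.6
ŷ1 = (1.1)·(5) + (-1.5)·(4) + (0.2)·(2) + 2.7 = 2.6
ŷ2 = (1.1)·(-1) + (-1.5)·(2) + (0.2)·(2) + 2.7 = -1.0
errors² = [2.56, 0.09, 2.89]
MSE = 5.5400/3 = 1.8467

1.8467


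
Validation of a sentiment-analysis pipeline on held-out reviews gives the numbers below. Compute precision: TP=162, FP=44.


Precision = TP/(TP+FP)
= 162/(162+44)
= 162/206 = 78.64%

78.64%


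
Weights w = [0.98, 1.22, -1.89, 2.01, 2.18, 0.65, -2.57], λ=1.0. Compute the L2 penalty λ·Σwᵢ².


‖w‖₂² = (0.98)² + (1.22)² + (-1.89)² + (2.01)² + (2.18)² + (0.65)² + (-2.57)²
     = 0.9604 + 1.4884 + 3.5721 + 4.0401 + 4.7524 + 0.4225 + 6.6049
     = 21.8408
λ·‖w‖₂² = 1.0·21.8408 = 21.8408

21.8408


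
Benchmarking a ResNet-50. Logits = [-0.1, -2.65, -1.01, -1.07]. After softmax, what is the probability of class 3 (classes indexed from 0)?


Exponentials: e^-0.1=0.9048, e^-2.65=0.0707, e^-1.01=0.3642, e^-1.07=0.343
Sum = 1.6827
Softmax = [0.5377, 0.042, 0.2164, 0.2038]
p[3] = 0.343/1.6827 = 0.2038

0.2038


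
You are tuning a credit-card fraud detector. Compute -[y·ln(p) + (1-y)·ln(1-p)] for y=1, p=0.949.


BCE = -[y·ln(p) + (1-y)·ln(1-p)]
= -1·ln(0.949) - 0
= -ln(0.949) = 0.0523

0.0523


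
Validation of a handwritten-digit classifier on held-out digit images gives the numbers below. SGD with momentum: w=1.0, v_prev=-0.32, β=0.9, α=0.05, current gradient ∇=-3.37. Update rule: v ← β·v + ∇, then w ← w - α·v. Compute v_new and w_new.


v_new = 0.9·-0.32 - 3.37 = -0.288 - 3.37 = -3.658
w_new = 1.0 - 0.05·-3.658 = 1.0 + 0.1829 = 1.1829

v_new=-3.658, w_new=1.1829


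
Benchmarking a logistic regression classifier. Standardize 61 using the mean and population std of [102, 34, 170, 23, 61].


μ = 78, σ = 53.4603
z = (61 - 78)/53.4603 = -0.318

-0.318


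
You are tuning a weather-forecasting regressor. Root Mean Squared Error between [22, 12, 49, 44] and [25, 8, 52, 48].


MSE = 50/4 = 12.5
RMSE = √(50/4) = 3.5355

3.5355


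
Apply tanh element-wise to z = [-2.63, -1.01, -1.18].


tanh(-2.63) = -0.9897
tanh(-1.01) = -0.7658
tanh(-1.18) = -0.8275
result = [-0.9897, -0.7658, -0.8275]

[-0.9897, -0.7658, -0.8275]


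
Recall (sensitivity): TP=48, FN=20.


Recall = TP/(TP+FN)
= 48/(48+20)
= 48/68 = 70.59%

70.59%


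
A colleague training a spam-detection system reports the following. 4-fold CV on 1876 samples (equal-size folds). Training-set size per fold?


Fold size = 1876/4 = 469
Training per fold = 1876 - 469 = 1407

1407


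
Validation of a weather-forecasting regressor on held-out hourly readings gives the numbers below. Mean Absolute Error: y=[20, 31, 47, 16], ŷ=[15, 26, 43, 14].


Absolute errors: |20-15|=5, |31-26|=5, |47-43|=4, |16-14|=2
Sum = 16
MAE = 16/4 = 4

4


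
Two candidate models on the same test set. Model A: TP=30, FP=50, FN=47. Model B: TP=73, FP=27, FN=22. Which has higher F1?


Model A: P=30/80=0.375, R=30/77=0.3896, F1=2PR/(P+R)=2TP/(2TP+FP+FN)=60/157=0.3822
Model B: P=73/100=0.73, R=73/95=0.7684, F1=2PR/(P+R)=2TP/(2TP+FP+FN)=146/195=0.7487
0.3822 < 0.7487 → Model B

Model B


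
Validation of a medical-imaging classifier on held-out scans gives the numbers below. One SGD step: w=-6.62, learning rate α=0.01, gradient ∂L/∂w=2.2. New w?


w_new = w - α·∇
= -6.62 - 0.01·2.2
= -6.62 - 0.022
= -6.642

-6.642


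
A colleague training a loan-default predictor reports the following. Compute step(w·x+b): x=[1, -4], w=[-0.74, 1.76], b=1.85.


z = (1)·(-0.74) + (-4)·(1.76) + 1.85
  = -5.93
step(z) = 0 (z<0)

0


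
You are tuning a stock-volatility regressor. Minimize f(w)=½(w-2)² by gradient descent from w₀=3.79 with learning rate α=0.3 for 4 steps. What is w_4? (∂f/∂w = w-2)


step 1: grad = 3.79-2 = 1.79; w = 3.79 - 0.3·(1.79) = 3.253
step 2: grad = 3.253-2 = 1.253; w = 3.253 - 0.3·(1.253) = 2.8771
step 3: grad = 2.8771-2 = 0.8771; w = 2.8771 - 0.3·(0.8771) = 2.61397
step 4: grad = 2.61397-2 = 0.61397; w = 2.61397 - 0.3·(0.61397) = 2.429779

2.429779


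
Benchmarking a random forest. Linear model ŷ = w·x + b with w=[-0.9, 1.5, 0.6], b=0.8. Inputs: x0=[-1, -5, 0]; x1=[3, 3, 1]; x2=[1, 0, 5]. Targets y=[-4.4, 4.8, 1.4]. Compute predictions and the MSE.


ŷ0 = (-0.9)·(-1) + (1.5)·(-5) + (0.6)·(0) + 0.8 = -5.8
ŷ1 = (-0.9)·(3) + (1.5)·(3) + (0.6)·(1) + 0.8 = 3.2
ŷ2 = (-0.9)·(1) + (1.5)·(0) + (0.6)·(5) + 0.8 = 2.9
errors² = [1.96, 2.56, 2.25]
MSE = 6.7700/3 = 2.2567

2.2567


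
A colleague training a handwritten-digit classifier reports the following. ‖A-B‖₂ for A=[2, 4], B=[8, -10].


d = √((2-8)² + (4+ 10)²)
  = √(36 + 196)
  = √232 = 15.2315

15.2315


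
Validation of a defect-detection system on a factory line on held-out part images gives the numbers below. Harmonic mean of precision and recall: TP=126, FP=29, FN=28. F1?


Precision = 126/155 = 0.8129
Recall = 126/154 = 0.8182
F1 = 2·P·R/(P+R) = 2·TP/(2·TP+FP+FN) = 252/(252+29+28) = 252/309 = 0.8155

0.8155


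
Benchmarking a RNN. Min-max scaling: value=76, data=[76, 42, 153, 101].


min=42, max=153
(76-42)/(153-42) = 34/111 = 0.3063

0.3063


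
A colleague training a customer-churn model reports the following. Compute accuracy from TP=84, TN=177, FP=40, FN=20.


Accuracy = (TP+TN)/(TP+TN+FP+FN)
= (84+177)/(321)
= 261/321 = 81.31%

81.31%


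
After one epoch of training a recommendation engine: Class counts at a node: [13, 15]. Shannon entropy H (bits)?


Probabilities: [13/28, 15/28] ≈ [0.4643, 0.5357]
H = -((13/28)·log₂(13/28) + (15/28)·log₂(15/28))
  = 0.9963 bits

0.9963 bits


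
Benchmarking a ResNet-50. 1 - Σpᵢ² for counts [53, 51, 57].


Probabilities: [53/161, 51/161, 57/161] ≈ [0.3292, 0.3168, 0.354]
Σpᵢ² = (2809 + 2601 + 3249)/161² = 8659/25921
Gini = 1 - Σpᵢ² = 1 - 8659/25921 = 0.6659

0.6659


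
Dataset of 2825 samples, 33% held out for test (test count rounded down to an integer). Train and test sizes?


Test = ⌊2825·33/100⌋ = 932
Train = 2825 - 932 = 1893

Train: 1893, Test: 932


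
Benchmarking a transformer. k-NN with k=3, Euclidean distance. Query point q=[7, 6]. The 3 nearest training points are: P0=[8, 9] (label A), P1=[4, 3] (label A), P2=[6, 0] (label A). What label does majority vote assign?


d(q,P0) = 3.1623  (label A)
d(q,P1) = 4.2426  (label A)
d(q,P2) = 6.0828  (label A)
Votes: A=3, B=0
Majority → A

A


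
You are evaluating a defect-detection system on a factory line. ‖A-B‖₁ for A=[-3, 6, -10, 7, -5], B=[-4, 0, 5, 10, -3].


d = |-3+ 4| + |6-0| + |-10-5| + |7-10| + |-5+ 3|
  = 1 + 6 + 15 + 3 + 2
  = 27

27


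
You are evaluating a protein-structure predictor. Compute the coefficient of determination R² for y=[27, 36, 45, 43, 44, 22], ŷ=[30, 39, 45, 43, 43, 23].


ȳ = 36.1667
SS_res = Σ(y-ŷ)² = 20
SS_tot = Σ(y-ȳ)² = 470.83
R² = 1 - SS_res/SS_tot = 1 - 0.0425 = 0.9575

0.9575


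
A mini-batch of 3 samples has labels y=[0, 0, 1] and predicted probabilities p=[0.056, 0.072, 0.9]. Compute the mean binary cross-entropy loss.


L[0] = -ln(1-0.056) = -ln(0.944) = 0.0576
L[1] = -ln(1-0.072) = -ln(0.928) = 0.0747
L[2] = -ln(0.9) = 0.1054
mean = (0.0576 + 0.0747 + 0.1054)/3 = 0.0792

0.0792


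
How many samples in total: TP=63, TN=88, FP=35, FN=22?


Total = TP + TN + FP + FN
= 63 + 88 + 35 + 22
= 208
(Predicted positive: 98, predicted negative: 110)

208


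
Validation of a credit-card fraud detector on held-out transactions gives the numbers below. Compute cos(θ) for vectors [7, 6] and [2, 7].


A·B = 7·2 + 6·7 = 56
‖A‖ = √85 = 9.2195, ‖B‖ = √53 = 7.2801
cos = 56/(√85·√53) = 56/√4505 = 0.8343

0.8343


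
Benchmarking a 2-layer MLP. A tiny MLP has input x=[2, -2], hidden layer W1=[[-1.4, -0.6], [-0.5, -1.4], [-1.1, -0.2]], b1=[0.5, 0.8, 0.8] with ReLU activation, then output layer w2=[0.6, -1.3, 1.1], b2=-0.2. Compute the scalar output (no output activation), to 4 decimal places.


z1[0] = (-1.4)·(2) + (-0.6)·(-2) + 0.5 = -1.1
z1[1] = (-0.5)·(2) + (-1.4)·(-2) + 0.8 = 2.6
z1[2] = (-1.1)·(2) + (-0.2)·(-2) + 0.8 = -1.0
h = ReLU(z1) = [0.0, 2.6, 0.0]
output = (0.6)·(0.0) + (-1.3)·(2.6) + (1.1)·(0.0) - 0.2 = -3.58

-3.58


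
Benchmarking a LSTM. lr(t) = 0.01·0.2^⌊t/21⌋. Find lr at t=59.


n_drops = ⌊59/21⌋ = 2
lr = 0.01·0.2^2 = 0.01·0.04 = 0.0004

0.0004


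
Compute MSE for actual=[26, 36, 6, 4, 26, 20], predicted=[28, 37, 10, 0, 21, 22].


Squared errors: (26-28)²=4, (36-37)²=1, (6-10)²=16, (4-0)²=16, (26-21)²=25, (20-22)²=4
Sum = 66
MSE = 66/6 = 11

11


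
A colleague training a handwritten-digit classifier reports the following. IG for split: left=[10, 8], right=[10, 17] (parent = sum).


Parent = [20, 25], H_parent = 0.9911
H_left = 0.9911 (n=18), H_right = 0.951 (n=27)
H_children = (18/45)·0.9911 + (27/45)·0.951 = 0.967
IG = 0.9911 - 0.967 = 0.0241

0.0241


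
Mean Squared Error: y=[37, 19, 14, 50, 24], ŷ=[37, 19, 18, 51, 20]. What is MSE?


Squared errors: (37-37)²=0, (19-19)²=0, (14-18)²=16, (50-51)²=1, (24-20)²=16
Sum = 33
MSE = 33/5 = 33/5

33/5


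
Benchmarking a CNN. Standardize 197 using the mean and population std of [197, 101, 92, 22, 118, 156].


μ = 114.3333, σ = 54.4447
z = (197 - 114.3333)/54.4447 = 1.5184

1.5184


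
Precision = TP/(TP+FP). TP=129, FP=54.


Precision = TP/(TP+FP)
= 129/(129+54)
= 129/183 = 70.49%

70.49%


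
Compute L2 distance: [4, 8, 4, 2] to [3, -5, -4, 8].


d = √((4-3)² + (8+ 5)² + (4+ 4)² + (2-8)²)
  = √(1 + 169 + 64 + 36)
  = √270 = 16.4317

16.4317


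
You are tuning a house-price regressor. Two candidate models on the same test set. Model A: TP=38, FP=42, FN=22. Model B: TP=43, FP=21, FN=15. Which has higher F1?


Model A: P=38/80=0.475, R=38/60=0.6333, F1=2PR/(P+R)=2TP/(2TP+FP+FN)=76/140=0.5429
Model B: P=43/64=0.6719, R=43/58=0.7414, F1=2PR/(P+R)=2TP/(2TP+FP+FN)=86/122=0.7049
0.5429 < 0.7049 → Model B

Model B


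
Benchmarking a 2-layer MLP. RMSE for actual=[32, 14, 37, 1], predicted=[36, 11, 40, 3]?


MSE = 38/4 = 9.5
RMSE = √(38/4) = 3.0822

3.0822


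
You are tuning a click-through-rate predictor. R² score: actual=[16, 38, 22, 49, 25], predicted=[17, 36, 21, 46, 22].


ȳ = 30
SS_res = Σ(y-ŷ)² = 24
SS_tot = Σ(y-ȳ)² = 710
R² = 1 - SS_res/SS_tot = 1 - 0.0338 = 0.9662

0.9662


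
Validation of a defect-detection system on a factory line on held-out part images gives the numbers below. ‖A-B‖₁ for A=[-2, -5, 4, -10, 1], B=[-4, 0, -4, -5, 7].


d = |-2+ 4| + |-5-0| + |4+ 4| + |-10+ 5| + |1-7|
  = 2 + 5 + 8 + 5 + 6
  = 26

26


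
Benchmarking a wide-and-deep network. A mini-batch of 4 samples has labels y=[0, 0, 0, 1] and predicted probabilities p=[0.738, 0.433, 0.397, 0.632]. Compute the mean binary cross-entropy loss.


L[0] = -ln(1-0.738) = -ln(0.262) = 1.3394
L[1] = -ln(1-0.433) = -ln(0.567) = 0.5674
L[2] = -ln(1-0.397) = -ln(0.603) = 0.5058
L[3] = -ln(0.632) = 0.4589
mean = (1.3394 + 0.5674 + 0.5058 + 0.4589)/4 = 0.7179

0.7179


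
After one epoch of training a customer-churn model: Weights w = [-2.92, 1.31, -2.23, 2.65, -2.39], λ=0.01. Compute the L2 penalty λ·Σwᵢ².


‖w‖₂² = (-2.92)² + (1.31)² + (-2.23)² + (2.65)² + (-2.39)²
     = 8.5264 + 1.7161 + 4.9729 + 7.0225 + 5.7121
     = 27.95
λ·‖w‖₂² = 0.01·27.95 = 0.2795

0.2795
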